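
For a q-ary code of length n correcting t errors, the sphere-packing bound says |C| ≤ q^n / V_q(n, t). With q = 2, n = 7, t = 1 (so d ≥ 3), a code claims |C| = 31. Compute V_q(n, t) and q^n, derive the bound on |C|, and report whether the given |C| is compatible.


V_q(n, t) = 8, q^n = 128, Hamming bound = 16, |C| = 31 > bound (violated).

Step 1: Compute V_q(n, t) = Σ_{j=0}^1 C(n, j) (q−1)^j.
  j = 0: C(7,0)·(1)^0 = 1·1 = 1.
  j = 1: C(7,1)·(1)^1 = 7·1 = 7.
  V_q(n, t) = 1 + 7 = 8.
Step 2: q^n = 2^7 = 128.
Step 3: Hamming bound ⌊q^n / V_q(n,t)⌋ = ⌊128/8⌋ = 16.
Step 4: Compare |C| = 31 to 16: violated.
The claimed |C| lies above the Hamming bound, so no 2-ary code of length 7 with d ≥ 3 can have 31 codewords.


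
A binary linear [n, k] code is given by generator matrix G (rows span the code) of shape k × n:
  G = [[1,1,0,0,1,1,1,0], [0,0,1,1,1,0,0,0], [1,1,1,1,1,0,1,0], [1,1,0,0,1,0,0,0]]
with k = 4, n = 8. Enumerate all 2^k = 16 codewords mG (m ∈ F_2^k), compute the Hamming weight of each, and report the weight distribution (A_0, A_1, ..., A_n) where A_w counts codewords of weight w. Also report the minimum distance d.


Weight distribution: A_0 = 1, A_2 = 3, A_3 = 6, A_4 = 1, A_5 = 2, A_6 = 3. Minimum distance d = 2.

Enumerate all 2^4 = 16 messages m ∈ F_2^4.
For each, compute codeword c = mG in F_2^8, then tally its weight.
  m = 0000 → c = 00000000, weight = 0.
  m = 1000 → c = 11001110, weight = 5.
  m = 0100 → c = 00111000, weight = 3.
  m = 1100 → c = 11110110, weight = 6.
  m = 0010 → c = 11111010, weight = 6.
  m = 1010 → c = 00110100, weight = 3.
  m = 0110 → c = 11000010, weight = 3.
  m = 1110 → c = 00001100, weight = 2.
  m = 0001 → c = 11001000, weight = 3.
  m = 1001 → c = 00000110, weight = 2.
  m = 0101 → c = 11110000, weight = 4.
  m = 1101 → c = 00111110, weight = 5.
  m = 0011 → c = 00110010, weight = 3.
  m = 1011 → c = 11111100, weight = 6.
  m = 0111 → c = 00001010, weight = 2.
  m = 1111 → c = 11000100, weight = 3.
Tally weights:
  weight 0: 1 codewords.
  weight 2: 3 codewords.
  weight 3: 6 codewords.
  weight 4: 1 codewords.
  weight 5: 2 codewords.
  weight 6: 3 codewords.
Minimum distance d = smallest w > 0 with A_w > 0 = 2.
Sanity: Σ A_w = 16 = 2^4 = 16 ✓.


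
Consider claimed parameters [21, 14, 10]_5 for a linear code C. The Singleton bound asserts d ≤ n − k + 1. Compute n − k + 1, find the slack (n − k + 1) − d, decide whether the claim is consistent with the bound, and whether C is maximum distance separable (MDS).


Singleton RHS = n − k + 1 = 8, slack = -2, bound violated (no such code; not MDS).

Singleton bound: d ≤ n − k + 1.
Here n = 21, k = 14, so n − k + 1 = 8.
Given d = 10, check d ≤ 8: NO.
Slack = (n − k + 1) − d = -2.
The slack is negative: d = 10 exceeds n − k + 1 = 8 by 2, so the Singleton bound is violated and no linear [21, 14, 10]_5 code can exist. In particular it is not MDS (MDS requires d = n − k + 1 exactly).
Description: the claimed parameters are [21, 14, 10]_5; such a code would be impossible (violates the Singleton bound).


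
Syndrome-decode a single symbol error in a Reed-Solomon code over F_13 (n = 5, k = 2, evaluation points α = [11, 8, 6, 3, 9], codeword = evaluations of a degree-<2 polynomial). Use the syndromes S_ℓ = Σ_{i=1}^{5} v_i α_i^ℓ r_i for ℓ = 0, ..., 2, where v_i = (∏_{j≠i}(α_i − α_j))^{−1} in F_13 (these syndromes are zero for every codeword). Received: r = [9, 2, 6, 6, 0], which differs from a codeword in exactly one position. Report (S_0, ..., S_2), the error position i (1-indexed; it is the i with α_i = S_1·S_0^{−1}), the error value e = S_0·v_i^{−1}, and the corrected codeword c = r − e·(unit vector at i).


S = (4, 12, 10), error at position 4, error magnitude e = 7, c = [9, 2, 6, 12, 0].

Step 1: column multipliers v_i = (∏_{j≠i}(α_i − α_j))^{−1} mod 13.
  i = 1 (α = 11): (11−8)(11−6)(11−3)(11−9) = 3·5·8·2 = 240 ≡ 6, so v_1 = 6^{−1} = 11 (mod 13).
  i = 2 (α = 8): (8−11)(8−6)(8−3)(8−9) = (−3)·2·5·(−1) = 30 ≡ 4, so v_2 = 4^{−1} = 10 (mod 13).
  i = 3 (α = 6): (6−11)(6−8)(6−3)(6−9) = (−5)·(−2)·3·(−3) = −90 ≡ 1, so v_3 = 1^{−1} = 1 (mod 13).
  i = 4 (α = 3): (3−11)(3−8)(3−6)(3−9) = (−8)·(−5)·(−3)·(−6) = 720 ≡ 5, so v_4 = 5^{−1} = 8 (mod 13).
  i = 5 (α = 9): (9−11)(9−8)(9−6)(9−3) = (−2)·1·3·6 = −36 ≡ 3, so v_5 = 3^{−1} = 9 (mod 13).
  v = [11, 10, 1, 8, 9].
Step 2: syndromes of r = [9, 2, 6, 6, 0] (all sums mod 13).
  S_0 = Σ v_i r_i = 11·9 + 10·2 + 1·6 + 8·6 + 9·0 = 173 ≡ 4.
  S_1 = Σ v_i α_i r_i = 11·11·9 + 10·8·2 + 1·6·6 + 8·3·6 + 9·9·0 = 1429 ≡ 12.
  α_i^2 mod 13 = [4, 12, 10, 9, 3].
  S_2 = Σ v_i α_i^2 r_i = 11·4·9 + 10·12·2 + 1·10·6 + 8·9·6 + 9·3·0 = 1128 ≡ 10.
  S = (4, 12, 10) ≠ 0, so r is not a codeword (an error is present).
Step 3: locate the error. For a single error e at position i, S_ℓ = v_i·e·α_i^ℓ, so α_err = S_1/S_0.
  S_0^{−1} = 4^{−1} = 10 (mod 13), so α_err = 12·10 = 120 ≡ 3 = α_4. Error position i = 4.
  Consistency check: S_2/S_1 = 10·12 = 120 ≡ 3 = α_err ✓ (single-error assumption holds).
Step 4: error magnitude e = S_0/v_4 = S_0·∏_{j≠4}(α_4 − α_j) = 4·5 = 20 ≡ 7 (mod 13).
Step 5: correct position 4: c_4 = r_4 − e = 6 − 7 ≡ 12 (mod 13). Hence c = [9, 2, 6, 12, 0].
  Check: interpolating c through the α_i gives m(x) = 5 + 11·x (degree < 2) with m(α_i) = c_i for every i, so c is indeed a codeword.


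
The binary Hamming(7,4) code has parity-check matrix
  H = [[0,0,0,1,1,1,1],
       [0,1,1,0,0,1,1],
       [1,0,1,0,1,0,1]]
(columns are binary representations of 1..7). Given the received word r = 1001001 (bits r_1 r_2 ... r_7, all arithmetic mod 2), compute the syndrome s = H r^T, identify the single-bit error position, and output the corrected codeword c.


s = (0, 1, 0)^T, error position = 2, corrected codeword c = 1101001

Compute s = H r^T mod 2 one row at a time:
  s_1 = 1 + 0 + 0 + 1 = 2 ≡ 0 (mod 2).
  s_2 = 0 + 0 + 0 + 1 = 1 ≡ 1 (mod 2).
  s_3 = 1 + 0 + 0 + 1 = 2 ≡ 0 (mod 2).
s = (0, 1, 0)^T — this equals column 2 of H (binary 010), so error is at position 2.
Correct: flip bit 2 of r = 1001001 to get c = 1101001.


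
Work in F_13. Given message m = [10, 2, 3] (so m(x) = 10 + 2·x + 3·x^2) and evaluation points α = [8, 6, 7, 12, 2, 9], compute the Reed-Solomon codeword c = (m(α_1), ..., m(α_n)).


c = [10, 0, 2, 11, 0, 11]

Message polynomial: m(x) = 10 + 2·x + 3·x^2 (mod 13).
For each evaluation point α_i, compute m(α_i) mod 13:
  α_1 = 8: Horner steps 3 → 0 → 10, so m(8) = 10.
  α_2 = 6: Horner steps 3 → 7 → 0, so m(6) = 0.
  α_3 = 7: Horner steps 3 → 10 → 2, so m(7) = 2.
  α_4 = 12: Horner steps 3 → 12 → 11, so m(12) = 11.
  α_5 = 2: Horner steps 3 → 8 → 0, so m(2) = 0.
  α_6 = 9: Horner steps 3 → 3 → 11, so m(9) = 11.
Codeword c = [10, 0, 2, 11, 0, 11] ∈ F_13^6.


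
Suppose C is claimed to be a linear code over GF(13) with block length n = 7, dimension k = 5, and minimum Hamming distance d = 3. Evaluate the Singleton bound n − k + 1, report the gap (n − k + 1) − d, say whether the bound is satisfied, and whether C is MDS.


Singleton RHS = n − k + 1 = 3, slack = 0, bound satisfied, MDS.

Singleton bound: d ≤ n − k + 1.
Here n = 7, k = 5, so n − k + 1 = 3.
Given d = 3, check d ≤ 3: YES.
Slack = (n − k + 1) − d = 0.
The code is MDS (slack = 0).
Description: the claimed parameters are [7, 5, 3]_13; such a code would be MDS (meets Singleton bound).


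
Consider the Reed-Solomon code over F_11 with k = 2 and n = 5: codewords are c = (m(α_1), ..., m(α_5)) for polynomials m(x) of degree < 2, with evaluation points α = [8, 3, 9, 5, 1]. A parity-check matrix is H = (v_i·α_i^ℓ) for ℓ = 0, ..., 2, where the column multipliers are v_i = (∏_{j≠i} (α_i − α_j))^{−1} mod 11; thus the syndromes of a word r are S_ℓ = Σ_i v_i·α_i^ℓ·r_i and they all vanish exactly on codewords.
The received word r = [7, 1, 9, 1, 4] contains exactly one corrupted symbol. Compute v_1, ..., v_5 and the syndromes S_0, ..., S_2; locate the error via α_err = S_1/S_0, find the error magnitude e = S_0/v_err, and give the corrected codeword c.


S = (4, 1, 3), error at position 2, error magnitude e = 4, c = [7, 8, 9, 1, 4].

Step 1: column multipliers v_i = (∏_{j≠i}(α_i − α_j))^{−1} mod 11.
  i = 1 (α = 8): (8−3)(8−9)(8−5)(8−1) = 5·(−1)·3·7 = −105 ≡ 5, so v_1 = 5^{−1} = 9 (mod 11).
  i = 2 (α = 3): (3−8)(3−9)(3−5)(3−1) = (−5)·(−6)·(−2)·2 = −120 ≡ 1, so v_2 = 1^{−1} = 1 (mod 11).
  i = 3 (α = 9): (9−8)(9−3)(9−5)(9−1) = 1·6·4·8 = 192 ≡ 5, so v_3 = 5^{−1} = 9 (mod 11).
  i = 4 (α = 5): (5−8)(5−3)(5−9)(5−1) = (−3)·2·(−4)·4 = 96 ≡ 8, so v_4 = 8^{−1} = 7 (mod 11).
  i = 5 (α = 1): (1−8)(1−3)(1−9)(1−5) = (−7)·(−2)·(−8)·(−4) = 448 ≡ 8, so v_5 = 8^{−1} = 7 (mod 11).
  v = [9, 1, 9, 7, 7].
Step 2: syndromes of r = [7, 1, 9, 1, 4] (all sums mod 11).
  S_0 = Σ v_i r_i = 9·7 + 1·1 + 9·9 + 7·1 + 7·4 = 180 ≡ 4.
  S_1 = Σ v_i α_i r_i = 9·8·7 + 1·3·1 + 9·9·9 + 7·5·1 + 7·1·4 = 1299 ≡ 1.
  α_i^2 mod 11 = [9, 9, 4, 3, 1].
  S_2 = Σ v_i α_i^2 r_i = 9·9·7 + 1·9·1 + 9·4·9 + 7·3·1 + 7·1·4 = 949 ≡ 3.
  S = (4, 1, 3) ≠ 0, so r is not a codeword (an error is present).
Step 3: locate the error. For a single error e at position i, S_ℓ = v_i·e·α_i^ℓ, so α_err = S_1/S_0.
  S_0^{−1} = 4^{−1} = 3 (mod 11), so α_err = 1·3 = 3 ≡ 3 = α_2. Error position i = 2.
  Consistency check: S_2/S_1 = 3·1 = 3 ≡ 3 = α_err ✓ (single-error assumption holds).
Step 4: error magnitude e = S_0/v_2 = S_0·∏_{j≠2}(α_2 − α_j) = 4·1 = 4 ≡ 4 (mod 11).
Step 5: correct position 2: c_2 = r_2 − e = 1 − 4 ≡ 8 (mod 11). Hence c = [7, 8, 9, 1, 4].
  Check: interpolating c through the α_i gives m(x) = 2 + 2·x (degree < 2) with m(α_i) = c_i for every i, so c is indeed a codeword.


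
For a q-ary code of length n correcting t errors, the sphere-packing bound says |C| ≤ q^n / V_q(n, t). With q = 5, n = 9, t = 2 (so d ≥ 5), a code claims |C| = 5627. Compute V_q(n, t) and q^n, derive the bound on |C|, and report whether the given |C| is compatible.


V_q(n, t) = 613, q^n = 1953125, Hamming bound = 3186, |C| = 5627 > bound (violated).

Step 1: Compute V_q(n, t) = Σ_{j=0}^2 C(n, j) (q−1)^j.
  j = 0: C(9,0)·(4)^0 = 1·1 = 1.
  j = 1: C(9,1)·(4)^1 = 9·4 = 36.
  j = 2: C(9,2)·(4)^2 = 36·16 = 576.
  V_q(n, t) = 1 + 36 + 576 = 613.
Step 2: q^n = 5^9 = 1953125.
Step 3: Hamming bound ⌊q^n / V_q(n,t)⌋ = ⌊1953125/613⌋ = 3186.
Step 4: Compare |C| = 5627 to 3186: violated.
The claimed |C| lies above the Hamming bound, so no 5-ary code of length 9 with d ≥ 5 can have 5627 codewords.


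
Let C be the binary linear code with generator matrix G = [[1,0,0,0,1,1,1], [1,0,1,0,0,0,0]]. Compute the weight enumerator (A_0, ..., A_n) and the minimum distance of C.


Weight distribution: A_0 = 1, A_2 = 1, A_4 = 2. Minimum distance d = 2.

Enumerate all 2^2 = 4 messages m ∈ F_2^2.
For each, compute codeword c = mG in F_2^7, then tally its weight.
  m = 00 → c = 0000000, weight = 0.
  m = 10 → c = 1000111, weight = 4.
  m = 01 → c = 1010000, weight = 2.
  m = 11 → c = 0010111, weight = 4.
Tally weights:
  weight 0: 1 codewords.
  weight 2: 1 codewords.
  weight 4: 2 codewords.
Minimum distance d = smallest w > 0 with A_w > 0 = 2.
Sanity: Σ A_w = 4 = 2^2 = 4 ✓.


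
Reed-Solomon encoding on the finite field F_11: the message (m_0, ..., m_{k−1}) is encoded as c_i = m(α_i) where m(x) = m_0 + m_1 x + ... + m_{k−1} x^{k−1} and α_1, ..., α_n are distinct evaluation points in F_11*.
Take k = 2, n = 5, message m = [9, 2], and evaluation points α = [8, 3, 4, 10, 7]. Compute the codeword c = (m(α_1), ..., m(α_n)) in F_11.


c = [3, 4, 6, 7, 1]

Message polynomial: m(x) = 9 + 2·x (mod 11).
For each evaluation point α_i, compute m(α_i) mod 11:
  α_1 = 8: Horner steps 2 → 3, so m(8) = 3.
  α_2 = 3: Horner steps 2 → 4, so m(3) = 4.
  α_3 = 4: Horner steps 2 → 6, so m(4) = 6.
  α_4 = 10: Horner steps 2 → 7, so m(10) = 7.
  α_5 = 7: Horner steps 2 → 1, so m(7) = 1.
Codeword c = [3, 4, 6, 7, 1] ∈ F_11^5.


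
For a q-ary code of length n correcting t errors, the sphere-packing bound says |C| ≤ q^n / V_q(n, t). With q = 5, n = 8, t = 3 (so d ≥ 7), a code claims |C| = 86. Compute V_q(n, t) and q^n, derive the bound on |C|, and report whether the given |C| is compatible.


V_q(n, t) = 4065, q^n = 390625, Hamming bound = 96, |C| = 86 ≤ bound (satisfied).

Step 1: Compute V_q(n, t) = Σ_{j=0}^3 C(n, j) (q−1)^j.
  j = 0: C(8,0)·(4)^0 = 1·1 = 1.
  j = 1: C(8,1)·(4)^1 = 8·4 = 32.
  j = 2: C(8,2)·(4)^2 = 28·16 = 448.
  j = 3: C(8,3)·(4)^3 = 56·64 = 3584.
  V_q(n, t) = 1 + 32 + 448 + 3584 = 4065.
Step 2: q^n = 5^8 = 390625.
Step 3: Hamming bound ⌊q^n / V_q(n,t)⌋ = ⌊390625/4065⌋ = 96.
Step 4: Compare |C| = 86 to 96: satisfied.
The claimed |C| lies below the Hamming bound.


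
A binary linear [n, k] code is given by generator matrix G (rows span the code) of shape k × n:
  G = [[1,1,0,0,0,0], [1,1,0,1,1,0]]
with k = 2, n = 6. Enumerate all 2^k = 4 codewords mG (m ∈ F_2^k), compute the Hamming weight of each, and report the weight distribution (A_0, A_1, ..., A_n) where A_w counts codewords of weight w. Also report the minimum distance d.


Weight distribution: A_0 = 1, A_2 = 2, A_4 = 1. Minimum distance d = 2.

Enumerate all 2^2 = 4 messages m ∈ F_2^2.
For each, compute codeword c = mG in F_2^6, then tally its weight.
  m = 00 → c = 000000, weight = 0.
  m = 10 → c = 110000, weight = 2.
  m = 01 → c = 110110, weight = 4.
  m = 11 → c = 000110, weight = 2.
Tally weights:
  weight 0: 1 codewords.
  weight 2: 2 codewords.
  weight 4: 1 codewords.
Minimum distance d = smallest w > 0 with A_w > 0 = 2.
Sanity: Σ A_w = 4 = 2^2 = 4 ✓.


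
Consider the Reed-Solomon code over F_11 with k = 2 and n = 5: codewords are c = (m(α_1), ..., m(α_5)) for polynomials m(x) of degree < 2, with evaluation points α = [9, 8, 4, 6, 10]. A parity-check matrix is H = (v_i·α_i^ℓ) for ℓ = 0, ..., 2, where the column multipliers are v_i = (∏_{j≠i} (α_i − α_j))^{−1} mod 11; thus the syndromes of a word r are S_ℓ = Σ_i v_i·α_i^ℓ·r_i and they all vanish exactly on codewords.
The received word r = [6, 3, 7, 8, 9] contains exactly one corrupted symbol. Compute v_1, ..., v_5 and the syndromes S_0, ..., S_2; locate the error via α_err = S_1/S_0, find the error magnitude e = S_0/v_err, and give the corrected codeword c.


S = (3, 1, 4), error at position 3, error magnitude e = 5, c = [6, 3, 2, 8, 9].

Step 1: column multipliers v_i = (∏_{j≠i}(α_i − α_j))^{−1} mod 11.
  i = 1 (α = 9): (9−8)(9−4)(9−6)(9−10) = 1·5·3·(−1) = −15 ≡ 7, so v_1 = 7^{−1} = 8 (mod 11).
  i = 2 (α = 8): (8−9)(8−4)(8−6)(8−10) = (−1)·4·2·(−2) = 16 ≡ 5, so v_2 = 5^{−1} = 9 (mod 11).
  i = 3 (α = 4): (4−9)(4−8)(4−6)(4−10) = (−5)·(−4)·(−2)·(−6) = 240 ≡ 9, so v_3 = 9^{−1} = 5 (mod 11).
  i = 4 (α = 6): (6−9)(6−8)(6−4)(6−10) = (−3)·(−2)·2·(−4) = −48 ≡ 7, so v_4 = 7^{−1} = 8 (mod 11).
  i = 5 (α = 10): (10−9)(10−8)(10−4)(10−6) = 1·2·6·4 = 48 ≡ 4, so v_5 = 4^{−1} = 3 (mod 11).
  v = [8, 9, 5, 8, 3].
Step 2: syndromes of r = [6, 3, 7, 8, 9] (all sums mod 11).
  S_0 = Σ v_i r_i = 8·6 + 9·3 + 5·7 + 8·8 + 3·9 = 201 ≡ 3.
  S_1 = Σ v_i α_i r_i = 8·9·6 + 9·8·3 + 5·4·7 + 8·6·8 + 3·10·9 = 1442 ≡ 1.
  α_i^2 mod 11 = [4, 9, 5, 3, 1].
  S_2 = Σ v_i α_i^2 r_i = 8·4·6 + 9·9·3 + 5·5·7 + 8·3·8 + 3·1·9 = 829 ≡ 4.
  S = (3, 1, 4) ≠ 0, so r is not a codeword (an error is present).
Step 3: locate the error. For a single error e at position i, S_ℓ = v_i·e·α_i^ℓ, so α_err = S_1/S_0.
  S_0^{−1} = 3^{−1} = 4 (mod 11), so α_err = 1·4 = 4 ≡ 4 = α_3. Error position i = 3.
  Consistency check: S_2/S_1 = 4·1 = 4 ≡ 4 = α_err ✓ (single-error assumption holds).
Step 4: error magnitude e = S_0/v_3 = S_0·∏_{j≠3}(α_3 − α_j) = 3·9 = 27 ≡ 5 (mod 11).
Step 5: correct position 3: c_3 = r_3 − e = 7 − 5 ≡ 2 (mod 11). Hence c = [6, 3, 2, 8, 9].
  Check: interpolating c through the α_i gives m(x) = 1 + 3·x (degree < 2) with m(α_i) = c_i for every i, so c is indeed a codeword.


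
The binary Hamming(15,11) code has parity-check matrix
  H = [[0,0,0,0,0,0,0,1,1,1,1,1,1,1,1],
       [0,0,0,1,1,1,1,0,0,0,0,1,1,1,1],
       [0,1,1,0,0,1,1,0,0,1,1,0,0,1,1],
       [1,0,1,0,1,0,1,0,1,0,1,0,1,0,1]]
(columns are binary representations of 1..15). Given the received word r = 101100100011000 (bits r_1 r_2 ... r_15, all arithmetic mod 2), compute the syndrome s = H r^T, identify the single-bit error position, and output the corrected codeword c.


s = (0, 1, 1, 0)^T, error position = 6, corrected codeword c = 101101100011000

Compute s = H r^T mod 2 one row at a time:
  s_1 = 0 + 0 + 0 + 1 + 1 + 0 + 0 + 0 = 2 ≡ 0 (mod 2).
  s_2 = 1 + 0 + 0 + 1 + 1 + 0 + 0 + 0 = 3 ≡ 1 (mod 2).
  s_3 = 0 + 1 + 0 + 1 + 0 + 1 + 0 + 0 = 3 ≡ 1 (mod 2).
  s_4 = 1 + 1 + 0 + 1 + 0 + 1 + 0 + 0 = 4 ≡ 0 (mod 2).
s = (0, 1, 1, 0)^T — this equals column 6 of H (binary 0110), so error is at position 6.
Correct: flip bit 6 of r = 101100100011000 to get c = 101101100011000.


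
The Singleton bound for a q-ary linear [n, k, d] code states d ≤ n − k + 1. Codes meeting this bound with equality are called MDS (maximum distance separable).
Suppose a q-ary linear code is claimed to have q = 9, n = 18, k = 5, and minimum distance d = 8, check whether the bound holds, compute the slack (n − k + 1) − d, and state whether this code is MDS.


Singleton RHS = n − k + 1 = 14, slack = 6, bound satisfied, not MDS.

Singleton bound: d ≤ n − k + 1.
Here n = 18, k = 5, so n − k + 1 = 14.
Given d = 8, check d ≤ 14: YES.
Slack = (n − k + 1) − d = 6.
The code is NOT MDS (slack = 6 > 0).
Description: the claimed parameters are [18, 5, 8]_9; such a code would be non-MDS.


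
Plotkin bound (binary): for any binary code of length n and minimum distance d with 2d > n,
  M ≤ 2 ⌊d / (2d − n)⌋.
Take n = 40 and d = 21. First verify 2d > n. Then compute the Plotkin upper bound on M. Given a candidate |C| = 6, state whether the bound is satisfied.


Plotkin bound M ≤ 20; given |C| = 6 ≤ bound (satisfied).

Check applicability: 2d = 42, n = 40.
2d − n = 2 > 0, so Plotkin applies.
Compute d/(2d−n) = 21/2 ≈ 10.5000.
⌊d/(2d−n)⌋ = 10.
Plotkin bound: M ≤ 2·10 = 20.
Given |C| = 6, check: satisfied.
This |C| is below the Plotkin bound.


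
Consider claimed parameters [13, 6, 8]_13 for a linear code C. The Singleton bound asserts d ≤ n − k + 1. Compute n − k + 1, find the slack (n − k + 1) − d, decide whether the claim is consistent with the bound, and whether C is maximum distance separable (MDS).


Singleton RHS = n − k + 1 = 8, slack = 0, bound satisfied, MDS.

Singleton bound: d ≤ n − k + 1.
Here n = 13, k = 6, so n − k + 1 = 8.
Given d = 8, check d ≤ 8: YES.
Slack = (n − k + 1) − d = 0.
The code is MDS (slack = 0).
Description: the claimed parameters are [13, 6, 8]_13; such a code would be MDS (meets Singleton bound).


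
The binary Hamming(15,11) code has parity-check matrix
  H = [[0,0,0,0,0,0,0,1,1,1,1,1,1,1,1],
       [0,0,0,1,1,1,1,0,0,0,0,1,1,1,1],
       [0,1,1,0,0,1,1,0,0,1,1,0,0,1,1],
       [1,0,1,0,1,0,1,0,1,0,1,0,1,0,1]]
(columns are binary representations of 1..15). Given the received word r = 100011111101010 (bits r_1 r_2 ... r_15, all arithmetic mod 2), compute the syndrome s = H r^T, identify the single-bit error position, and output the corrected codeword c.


s = (1, 1, 0, 0)^T, error position = 12, corrected codeword c = 100011111100010

Compute s = H r^T mod 2 one row at a time:
  s_1 = 1 + 1 + 1 + 0 + 1 + 0 + 1 + 0 = 5 ≡ 1 (mod 2).
  s_2 = 0 + 1 + 1 + 1 + 1 + 0 + 1 + 0 = 5 ≡ 1 (mod 2).
  s_3 = 0 + 0 + 1 + 1 + 1 + 0 + 1 + 0 = 4 ≡ 0 (mod 2).
  s_4 = 1 + 0 + 1 + 1 + 1 + 0 + 0 + 0 = 4 ≡ 0 (mod 2).
s = (1, 1, 0, 0)^T — this equals column 12 of H (binary 1100), so error is at position 12.
Correct: flip bit 12 of r = 100011111101010 to get c = 100011111100010.


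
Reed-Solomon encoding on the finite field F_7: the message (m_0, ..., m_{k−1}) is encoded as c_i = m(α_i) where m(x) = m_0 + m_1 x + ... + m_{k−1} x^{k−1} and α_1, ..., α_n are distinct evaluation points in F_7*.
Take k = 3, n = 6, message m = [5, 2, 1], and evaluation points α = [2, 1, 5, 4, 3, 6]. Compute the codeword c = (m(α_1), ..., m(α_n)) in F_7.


c = [6, 1, 5, 1, 6, 4]

Message polynomial: m(x) = 5 + 2·x + 1·x^2 (mod 7).
For each evaluation point α_i, compute m(α_i) mod 7:
  α_1 = 2: Horner steps 1 → 4 → 6, so m(2) = 6.
  α_2 = 1: Horner steps 1 → 3 → 1, so m(1) = 1.
  α_3 = 5: Horner steps 1 → 0 → 5, so m(5) = 5.
  α_4 = 4: Horner steps 1 → 6 → 1, so m(4) = 1.
  α_5 = 3: Horner steps 1 → 5 → 6, so m(3) = 6.
  α_6 = 6: Horner steps 1 → 1 → 4, so m(6) = 4.
Codeword c = [6, 1, 5, 1, 6, 4] ∈ F_7^6.


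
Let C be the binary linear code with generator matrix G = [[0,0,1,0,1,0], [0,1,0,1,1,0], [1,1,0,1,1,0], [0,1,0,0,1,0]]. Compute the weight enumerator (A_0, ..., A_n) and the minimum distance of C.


Weight distribution: A_0 = 1, A_1 = 2, A_2 = 4, A_3 = 6, A_4 = 3. Minimum distance d = 1.

Enumerate all 2^4 = 16 messages m ∈ F_2^4.
For each, compute codeword c = mG in F_2^6, then tally its weight.
  m = 0000 → c = 000000, weight = 0.
  m = 1000 → c = 001010, weight = 2.
  m = 0100 → c = 010110, weight = 3.
  m = 1100 → c = 011100, weight = 3.
  m = 0010 → c = 110110, weight = 4.
  m = 1010 → c = 111100, weight = 4.
  m = 0110 → c = 100000, weight = 1.
  m = 1110 → c = 101010, weight = 3.
  m = 0001 → c = 010010, weight = 2.
  m = 1001 → c = 011000, weight = 2.
  m = 0101 → c = 000100, weight = 1.
  m = 1101 → c = 001110, weight = 3.
  m = 0011 → c = 100100, weight = 2.
  m = 1011 → c = 101110, weight = 4.
  m = 0111 → c = 110010, weight = 3.
  m = 1111 → c = 111000, weight = 3.
Tally weights:
  weight 0: 1 codewords.
  weight 1: 2 codewords.
  weight 2: 4 codewords.
  weight 3: 6 codewords.
  weight 4: 3 codewords.
Minimum distance d = smallest w > 0 with A_w > 0 = 1.
Sanity: Σ A_w = 16 = 2^4 = 16 ✓.


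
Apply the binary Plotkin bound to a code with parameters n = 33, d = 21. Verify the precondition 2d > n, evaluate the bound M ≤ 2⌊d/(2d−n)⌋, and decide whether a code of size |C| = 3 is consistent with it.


Plotkin bound M ≤ 4; given |C| = 3 ≤ bound (satisfied).

Check applicability: 2d = 42, n = 33.
2d − n = 9 > 0, so Plotkin applies.
Compute d/(2d−n) = 21/9 ≈ 2.3333.
⌊d/(2d−n)⌋ = 2.
Plotkin bound: M ≤ 2·2 = 4.
Given |C| = 3, check: satisfied.
This |C| is below the Plotkin bound.


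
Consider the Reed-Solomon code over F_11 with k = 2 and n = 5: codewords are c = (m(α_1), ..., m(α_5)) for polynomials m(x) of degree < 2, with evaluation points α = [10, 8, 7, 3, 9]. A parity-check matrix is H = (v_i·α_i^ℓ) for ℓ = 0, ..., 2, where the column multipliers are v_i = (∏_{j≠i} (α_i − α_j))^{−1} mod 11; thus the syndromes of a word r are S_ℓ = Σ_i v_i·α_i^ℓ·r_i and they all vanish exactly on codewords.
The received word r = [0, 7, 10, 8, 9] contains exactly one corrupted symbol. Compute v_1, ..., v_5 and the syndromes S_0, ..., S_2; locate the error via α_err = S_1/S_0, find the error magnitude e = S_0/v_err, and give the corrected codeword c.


S = (3, 10, 4), error at position 3, error magnitude e = 5, c = [0, 7, 5, 8, 9].

Step 1: column multipliers v_i = (∏_{j≠i}(α_i − α_j))^{−1} mod 11.
  i = 1 (α = 10): (10−8)(10−7)(10−3)(10−9) = 2·3·7·1 = 42 ≡ 9, so v_1 = 9^{−1} = 5 (mod 11).
  i = 2 (α = 8): (8−10)(8−7)(8−3)(8−9) = (−2)·1·5·(−1) = 10 ≡ 10, so v_2 = 10^{−1} = 10 (mod 11).
  i = 3 (α = 7): (7−10)(7−8)(7−3)(7−9) = (−3)·(−1)·4·(−2) = −24 ≡ 9, so v_3 = 9^{−1} = 5 (mod 11).
  i = 4 (α = 3): (3−10)(3−8)(3−7)(3−9) = (−7)·(−5)·(−4)·(−6) = 840 ≡ 4, so v_4 = 4^{−1} = 3 (mod 11).
  i = 5 (α = 9): (9−10)(9−8)(9−7)(9−3) = (−1)·1·2·6 = −12 ≡ 10, so v_5 = 10^{−1} = 10 (mod 11).
  v = [5, 10, 5, 3, 10].
Step 2: syndromes of r = [0, 7, 10, 8, 9] (all sums mod 11).
  S_0 = Σ v_i r_i = 5·0 + 10·7 + 5·10 + 3·8 + 10·9 = 234 ≡ 3.
  S_1 = Σ v_i α_i r_i = 5·10·0 + 10·8·7 + 5·7·10 + 3·3·8 + 10·9·9 = 1792 ≡ 10.
  α_i^2 mod 11 = [1, 9, 5, 9, 4].
  S_2 = Σ v_i α_i^2 r_i = 5·1·0 + 10·9·7 + 5·5·10 + 3·9·8 + 10·4·9 = 1456 ≡ 4.
  S = (3, 10, 4) ≠ 0, so r is not a codeword (an error is present).
Step 3: locate the error. For a single error e at position i, S_ℓ = v_i·e·α_i^ℓ, so α_err = S_1/S_0.
  S_0^{−1} = 3^{−1} = 4 (mod 11), so α_err = 10·4 = 40 ≡ 7 = α_3. Error position i = 3.
  Consistency check: S_2/S_1 = 4·10 = 40 ≡ 7 = α_err ✓ (single-error assumption holds).
Step 4: error magnitude e = S_0/v_3 = S_0·∏_{j≠3}(α_3 − α_j) = 3·9 = 27 ≡ 5 (mod 11).
Step 5: correct position 3: c_3 = r_3 − e = 10 − 5 ≡ 5 (mod 11). Hence c = [0, 7, 5, 8, 9].
  Check: interpolating c through the α_i gives m(x) = 2 + 2·x (degree < 2) with m(α_i) = c_i for every i, so c is indeed a codeword.


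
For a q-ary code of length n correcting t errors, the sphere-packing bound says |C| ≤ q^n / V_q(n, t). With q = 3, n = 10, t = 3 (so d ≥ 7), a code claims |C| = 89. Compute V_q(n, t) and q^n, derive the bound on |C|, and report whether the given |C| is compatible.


V_q(n, t) = 1161, q^n = 59049, Hamming bound = 50, |C| = 89 > bound (violated).

Step 1: Compute V_q(n, t) = Σ_{j=0}^3 C(n, j) (q−1)^j.
  j = 0: C(10,0)·(2)^0 = 1·1 = 1.
  j = 1: C(10,1)·(2)^1 = 10·2 = 20.
  j = 2: C(10,2)·(2)^2 = 45·4 = 180.
  j = 3: C(10,3)·(2)^3 = 120·8 = 960.
  V_q(n, t) = 1 + 20 + 180 + 960 = 1161.
Step 2: q^n = 3^10 = 59049.
Step 3: Hamming bound ⌊q^n / V_q(n,t)⌋ = ⌊59049/1161⌋ = 50.
Step 4: Compare |C| = 89 to 50: violated.
The claimed |C| lies above the Hamming bound, so no 3-ary code of length 10 with d ≥ 7 can have 89 codewords.


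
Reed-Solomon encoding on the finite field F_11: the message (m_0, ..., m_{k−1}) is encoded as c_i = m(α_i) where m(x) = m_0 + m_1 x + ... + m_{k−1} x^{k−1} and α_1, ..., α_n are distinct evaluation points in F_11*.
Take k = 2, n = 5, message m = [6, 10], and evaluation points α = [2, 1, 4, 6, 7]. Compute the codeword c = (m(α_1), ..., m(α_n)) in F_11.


c = [4, 5, 2, 0, 10]

Message polynomial: m(x) = 6 + 10·x (mod 11).
For each evaluation point α_i, compute m(α_i) mod 11:
  α_1 = 2: Horner steps 10 → 4, so m(2) = 4.
  α_2 = 1: Horner steps 10 → 5, so m(1) = 5.
  α_3 = 4: Horner steps 10 → 2, so m(4) = 2.
  α_4 = 6: Horner steps 10 → 0, so m(6) = 0.
  α_5 = 7: Horner steps 10 → 10, so m(7) = 10.
Codeword c = [4, 5, 2, 0, 10] ∈ F_11^5.


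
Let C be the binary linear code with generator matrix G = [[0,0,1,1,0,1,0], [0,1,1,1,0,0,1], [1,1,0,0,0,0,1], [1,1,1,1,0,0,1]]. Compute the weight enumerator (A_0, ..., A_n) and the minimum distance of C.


Weight distribution: A_0 = 1, A_1 = 2, A_2 = 3, A_3 = 4, A_4 = 3, A_5 = 2, A_6 = 1. Minimum distance d = 1.

Enumerate all 2^4 = 16 messages m ∈ F_2^4.
For each, compute codeword c = mG in F_2^7, then tally its weight.
  m = 0000 → c = 0000000, weight = 0.
  m = 1000 → c = 0011010, weight = 3.
  m = 0100 → c = 0111001, weight = 4.
  m = 1100 → c = 0100011, weight = 3.
  m = 0010 → c = 1100001, weight = 3.
  m = 1010 → c = 1111011, weight = 6.
  m = 0110 → c = 1011000, weight = 3.
  m = 1110 → c = 1000010, weight = 2.
  m = 0001 → c = 1111001, weight = 5.
  m = 1001 → c = 1100011, weight = 4.
  m = 0101 → c = 1000000, weight = 1.
  m = 1101 → c = 1011010, weight = 4.
  m = 0011 → c = 0011000, weight = 2.
  m = 1011 → c = 0000010, weight = 1.
  m = 0111 → c = 0100001, weight = 2.
  m = 1111 → c = 0111011, weight = 5.
Tally weights:
  weight 0: 1 codewords.
  weight 1: 2 codewords.
  weight 2: 3 codewords.
  weight 3: 4 codewords.
  weight 4: 3 codewords.
  weight 5: 2 codewords.
  weight 6: 1 codewords.
Minimum distance d = smallest w > 0 with A_w > 0 = 1.
Sanity: Σ A_w = 16 = 2^4 = 16 ✓.


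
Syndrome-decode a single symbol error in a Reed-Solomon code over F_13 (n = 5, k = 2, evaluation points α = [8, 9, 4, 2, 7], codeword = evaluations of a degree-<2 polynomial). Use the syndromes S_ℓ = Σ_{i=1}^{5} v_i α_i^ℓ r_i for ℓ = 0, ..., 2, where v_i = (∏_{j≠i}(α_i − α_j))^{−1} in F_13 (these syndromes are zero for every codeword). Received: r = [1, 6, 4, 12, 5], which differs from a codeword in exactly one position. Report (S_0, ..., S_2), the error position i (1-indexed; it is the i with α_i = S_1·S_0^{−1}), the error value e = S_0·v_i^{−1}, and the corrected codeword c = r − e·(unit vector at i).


S = (7, 11, 8), error at position 2, error magnitude e = 9, c = [1, 10, 4, 12, 5].

Step 1: column multipliers v_i = (∏_{j≠i}(α_i − α_j))^{−1} mod 13.
  i = 1 (α = 8): (8−9)(8−4)(8−2)(8−7) = (−1)·4·6·1 = −24 ≡ 2, so v_1 = 2^{−1} = 7 (mod 13).
  i = 2 (α = 9): (9−8)(9−4)(9−2)(9−7) = 1·5·7·2 = 70 ≡ 5, so v_2 = 5^{−1} = 8 (mod 13).
  i = 3 (α = 4): (4−8)(4−9)(4−2)(4−7) = (−4)·(−5)·2·(−3) = −120 ≡ 10, so v_3 = 10^{−1} = 4 (mod 13).
  i = 4 (α = 2): (2−8)(2−9)(2−4)(2−7) = (−6)·(−7)·(−2)·(−5) = 420 ≡ 4, so v_4 = 4^{−1} = 10 (mod 13).
  i = 5 (α = 7): (7−8)(7−9)(7−4)(7−2) = (−1)·(−2)·3·5 = 30 ≡ 4, so v_5 = 4^{−1} = 10 (mod 13).
  v = [7, 8, 4, 10, 10].
Step 2: syndromes of r = [1, 6, 4, 12, 5] (all sums mod 13).
  S_0 = Σ v_i r_i = 7·1 + 8·6 + 4·4 + 10·12 + 10·5 = 241 ≡ 7.
  S_1 = Σ v_i α_i r_i = 7·8·1 + 8·9·6 + 4·4·4 + 10·2·12 + 10·7·5 = 1142 ≡ 11.
  α_i^2 mod 13 = [12, 3, 3, 4, 10].
  S_2 = Σ v_i α_i^2 r_i = 7·12·1 + 8·3·6 + 4·3·4 + 10·4·12 + 10·10·5 = 1256 ≡ 8.
  S = (7, 11, 8) ≠ 0, so r is not a codeword (an error is present).
Step 3: locate the error. For a single error e at position i, S_ℓ = v_i·e·α_i^ℓ, so α_err = S_1/S_0.
  S_0^{−1} = 7^{−1} = 2 (mod 13), so α_err = 11·2 = 22 ≡ 9 = α_2. Error position i = 2.
  Consistency check: S_2/S_1 = 8·6 = 48 ≡ 9 = α_err ✓ (single-error assumption holds).
Step 4: error magnitude e = S_0/v_2 = S_0·∏_{j≠2}(α_2 − α_j) = 7·5 = 35 ≡ 9 (mod 13).
Step 5: correct position 2: c_2 = r_2 − e = 6 − 9 ≡ 10 (mod 13). Hence c = [1, 10, 4, 12, 5].
  Check: interpolating c through the α_i gives m(x) = 7 + 9·x (degree < 2) with m(α_i) = c_i for every i, so c is indeed a codeword.


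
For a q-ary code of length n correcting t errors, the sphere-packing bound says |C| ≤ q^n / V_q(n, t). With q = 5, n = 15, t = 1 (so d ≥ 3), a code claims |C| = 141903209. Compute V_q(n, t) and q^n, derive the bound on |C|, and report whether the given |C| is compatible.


V_q(n, t) = 61, q^n = 30517578125, Hamming bound = 500288165, |C| = 141903209 ≤ bound (satisfied).

Step 1: Compute V_q(n, t) = Σ_{j=0}^1 C(n, j) (q−1)^j.
  j = 0: C(15,0)·(4)^0 = 1·1 = 1.
  j = 1: C(15,1)·(4)^1 = 15·4 = 60.
  V_q(n, t) = 1 + 60 = 61.
Step 2: q^n = 5^15 = 30517578125.
Step 3: Hamming bound ⌊q^n / V_q(n,t)⌋ = ⌊30517578125/61⌋ = 500288165.
Step 4: Compare |C| = 141903209 to 500288165: satisfied.
The claimed |C| lies below the Hamming bound.


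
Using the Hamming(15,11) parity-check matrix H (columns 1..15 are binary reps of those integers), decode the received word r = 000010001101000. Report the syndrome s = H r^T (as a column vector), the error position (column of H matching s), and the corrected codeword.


s = (1, 0, 1, 0)^T, error position = 10, corrected codeword c = 000010001001000

Compute s = H r^T mod 2 one row at a time:
  s_1 = 0 + 1 + 1 + 0 + 1 + 0 + 0 + 0 = 3 ≡ 1 (mod 2).
  s_2 = 0 + 1 + 0 + 0 + 1 + 0 + 0 + 0 = 2 ≡ 0 (mod 2).
  s_3 = 0 + 0 + 0 + 0 + 1 + 0 + 0 + 0 = 1 ≡ 1 (mod 2).
  s_4 = 0 + 0 + 1 + 0 + 1 + 0 + 0 + 0 = 2 ≡ 0 (mod 2).
s = (1, 0, 1, 0)^T — this equals column 10 of H (binary 1010), so error is at position 10.
Correct: flip bit 10 of r = 000010001101000 to get c = 000010001001000.


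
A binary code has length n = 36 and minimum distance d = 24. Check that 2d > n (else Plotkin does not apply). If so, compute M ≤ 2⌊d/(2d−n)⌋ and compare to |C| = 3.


Plotkin bound M ≤ 4; given |C| = 3 ≤ bound (satisfied).

Check applicability: 2d = 48, n = 36.
2d − n = 12 > 0, so Plotkin applies.
Compute d/(2d−n) = 24/12 ≈ 2.0000.
⌊d/(2d−n)⌋ = 2.
Plotkin bound: M ≤ 2·2 = 4.
Given |C| = 3, check: satisfied.
This |C| is below the Plotkin bound.


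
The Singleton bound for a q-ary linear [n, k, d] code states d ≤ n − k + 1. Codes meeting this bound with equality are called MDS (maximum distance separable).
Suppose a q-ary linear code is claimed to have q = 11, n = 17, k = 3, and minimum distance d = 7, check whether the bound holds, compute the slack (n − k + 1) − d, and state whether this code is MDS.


Singleton RHS = n − k + 1 = 15, slack = 8, bound satisfied, not MDS.

Singleton bound: d ≤ n − k + 1.
Here n = 17, k = 3, so n − k + 1 = 15.
Given d = 7, check d ≤ 15: YES.
Slack = (n − k + 1) − d = 8.
The code is NOT MDS (slack = 8 > 0).
Description: the claimed parameters are [17, 3, 7]_11; such a code would be non-MDS.


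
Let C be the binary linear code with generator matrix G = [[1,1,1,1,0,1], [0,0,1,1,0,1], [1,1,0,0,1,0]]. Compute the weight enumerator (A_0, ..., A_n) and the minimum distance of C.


Weight distribution: A_0 = 1, A_1 = 1, A_2 = 1, A_3 = 2, A_4 = 1, A_5 = 1, A_6 = 1. Minimum distance d = 1.

Enumerate all 2^3 = 8 messages m ∈ F_2^3.
For each, compute codeword c = mG in F_2^6, then tally its weight.
  m = 000 → c = 000000, weight = 0.
  m = 100 → c = 111101, weight = 5.
  m = 010 → c = 001101, weight = 3.
  m = 110 → c = 110000, weight = 2.
  m = 001 → c = 110010, weight = 3.
  m = 101 → c = 001111, weight = 4.
  m = 011 → c = 111111, weight = 6.
  m = 111 → c = 000010, weight = 1.
Tally weights:
  weight 0: 1 codewords.
  weight 1: 1 codewords.
  weight 2: 1 codewords.
  weight 3: 2 codewords.
  weight 4: 1 codewords.
  weight 5: 1 codewords.
  weight 6: 1 codewords.
Minimum distance d = smallest w > 0 with A_w > 0 = 1.
Sanity: Σ A_w = 8 = 2^3 = 8 ✓.


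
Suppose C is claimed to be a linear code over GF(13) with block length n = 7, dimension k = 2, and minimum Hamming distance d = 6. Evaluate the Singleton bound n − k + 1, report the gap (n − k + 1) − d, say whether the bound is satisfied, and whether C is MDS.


Singleton RHS = n − k + 1 = 6, slack = 0, bound satisfied, MDS.

Singleton bound: d ≤ n − k + 1.
Here n = 7, k = 2, so n − k + 1 = 6.
Given d = 6, check d ≤ 6: YES.
Slack = (n − k + 1) − d = 0.
The code is MDS (slack = 0).
Description: the claimed parameters are [7, 2, 6]_13; such a code would be MDS (meets Singleton bound).


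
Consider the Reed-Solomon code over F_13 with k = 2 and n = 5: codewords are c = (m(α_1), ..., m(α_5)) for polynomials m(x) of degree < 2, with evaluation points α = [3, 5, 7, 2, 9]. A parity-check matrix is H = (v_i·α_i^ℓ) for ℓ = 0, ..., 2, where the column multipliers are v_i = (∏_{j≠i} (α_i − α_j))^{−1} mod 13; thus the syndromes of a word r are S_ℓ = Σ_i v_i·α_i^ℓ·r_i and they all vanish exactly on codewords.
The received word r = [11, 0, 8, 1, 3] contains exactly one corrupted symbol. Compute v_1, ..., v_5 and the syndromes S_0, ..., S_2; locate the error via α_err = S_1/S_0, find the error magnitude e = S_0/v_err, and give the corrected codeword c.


S = (8, 11, 7), error at position 1, error magnitude e = 6, c = [5, 0, 8, 1, 3].

Step 1: column multipliers v_i = (∏_{j≠i}(α_i − α_j))^{−1} mod 13.
  i = 1 (α = 3): (3−5)(3−7)(3−2)(3−9) = (−2)·(−4)·1·(−6) = −48 ≡ 4, so v_1 = 4^{−1} = 10 (mod 13).
  i = 2 (α = 5): (5−3)(5−7)(5−2)(5−9) = 2·(−2)·3·(−4) = 48 ≡ 9, so v_2 = 9^{−1} = 3 (mod 13).
  i = 3 (α = 7): (7−3)(7−5)(7−2)(7−9) = 4·2·5·(−2) = −80 ≡ 11, so v_3 = 11^{−1} = 6 (mod 13).
  i = 4 (α = 2): (2−3)(2−5)(2−7)(2−9) = (−1)·(−3)·(−5)·(−7) = 105 ≡ 1, so v_4 = 1^{−1} = 1 (mod 13).
  i = 5 (α = 9): (9−3)(9−5)(9−7)(9−2) = 6·4·2·7 = 336 ≡ 11, so v_5 = 11^{−1} = 6 (mod 13).
  v = [10, 3, 6, 1, 6].
Step 2: syndromes of r = [11, 0, 8, 1, 3] (all sums mod 13).
  S_0 = Σ v_i r_i = 10·11 + 3·0 + 6·8 + 1·1 + 6·3 = 177 ≡ 8.
  S_1 = Σ v_i α_i r_i = 10·3·11 + 3·5·0 + 6·7·8 + 1·2·1 + 6·9·3 = 830 ≡ 11.
  α_i^2 mod 13 = [9, 12, 10, 4, 3].
  S_2 = Σ v_i α_i^2 r_i = 10·9·11 + 3·12·0 + 6·10·8 + 1·4·1 + 6·3·3 = 1528 ≡ 7.
  S = (8, 11, 7) ≠ 0, so r is not a codeword (an error is present).
Step 3: locate the error. For a single error e at position i, S_ℓ = v_i·e·α_i^ℓ, so α_err = S_1/S_0.
  S_0^{−1} = 8^{−1} = 5 (mod 13), so α_err = 11·5 = 55 ≡ 3 = α_1. Error position i = 1.
  Consistency check: S_2/S_1 = 7·6 = 42 ≡ 3 = α_err ✓ (single-error assumption holds).
Step 4: error magnitude e = S_0/v_1 = S_0·∏_{j≠1}(α_1 − α_j) = 8·4 = 32 ≡ 6 (mod 13).
Step 5: correct position 1: c_1 = r_1 − e = 11 − 6 ≡ 5 (mod 13). Hence c = [5, 0, 8, 1, 3].
  Check: interpolating c through the α_i gives m(x) = 6 + 4·x (degree < 2) with m(α_i) = c_i for every i, so c is indeed a codeword.


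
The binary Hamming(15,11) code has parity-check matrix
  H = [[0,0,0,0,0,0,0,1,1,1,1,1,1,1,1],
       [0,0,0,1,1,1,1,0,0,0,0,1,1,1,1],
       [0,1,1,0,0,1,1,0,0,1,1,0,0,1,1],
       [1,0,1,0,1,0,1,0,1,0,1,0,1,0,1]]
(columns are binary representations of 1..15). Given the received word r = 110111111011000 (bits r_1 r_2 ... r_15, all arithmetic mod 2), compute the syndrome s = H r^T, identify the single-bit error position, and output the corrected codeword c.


s = (0, 1, 0, 1)^T, error position = 5, corrected codeword c = 110101111011000

Compute s = H r^T mod 2 one row at a time:
  s_1 = 1 + 1 + 0 + 1 + 1 + 0 + 0 + 0 = 4 ≡ 0 (mod 2).
  s_2 = 1 + 1 + 1 + 1 + 1 + 0 + 0 + 0 = 5 ≡ 1 (mod 2).
  s_3 = 1 + 0 + 1 + 1 + 0 + 1 + 0 + 0 = 4 ≡ 0 (mod 2).
  s_4 = 1 + 0 + 1 + 1 + 1 + 1 + 0 + 0 = 5 ≡ 1 (mod 2).
s = (0, 1, 0, 1)^T — this equals column 5 of H (binary 0101), so error is at position 5.
Correct: flip bit 5 of r = 110111111011000 to get c = 110101111011000.


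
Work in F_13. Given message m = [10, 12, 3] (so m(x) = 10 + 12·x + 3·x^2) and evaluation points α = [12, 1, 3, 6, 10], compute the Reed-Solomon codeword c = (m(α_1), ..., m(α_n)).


c = [1, 12, 8, 8, 1]

Message polynomial: m(x) = 10 + 12·x + 3·x^2 (mod 13).
For each evaluation point α_i, compute m(α_i) mod 13:
  α_1 = 12: Horner steps 3 → 9 → 1, so m(12) = 1.
  α_2 = 1: Horner steps 3 → 2 → 12, so m(1) = 12.
  α_3 = 3: Horner steps 3 → 8 → 8, so m(3) = 8.
  α_4 = 6: Horner steps 3 → 4 → 8, so m(6) = 8.
  α_5 = 10: Horner steps 3 → 3 → 1, so m(10) = 1.
Codeword c = [1, 12, 8, 8, 1] ∈ F_13^5.


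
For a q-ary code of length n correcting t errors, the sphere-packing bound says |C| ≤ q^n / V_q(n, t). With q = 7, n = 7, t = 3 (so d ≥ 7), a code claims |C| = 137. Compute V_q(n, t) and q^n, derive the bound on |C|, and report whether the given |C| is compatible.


V_q(n, t) = 8359, q^n = 823543, Hamming bound = 98, |C| = 137 > bound (violated).

Step 1: Compute V_q(n, t) = Σ_{j=0}^3 C(n, j) (q−1)^j.
  j = 0: C(7,0)·(6)^0 = 1·1 = 1.
  j = 1: C(7,1)·(6)^1 = 7·6 = 42.
  j = 2: C(7,2)·(6)^2 = 21·36 = 756.
  j = 3: C(7,3)·(6)^3 = 35·216 = 7560.
  V_q(n, t) = 1 + 42 + 756 + 7560 = 8359.
Step 2: q^n = 7^7 = 823543.
Step 3: Hamming bound ⌊q^n / V_q(n,t)⌋ = ⌊823543/8359⌋ = 98.
Step 4: Compare |C| = 137 to 98: violated.
The claimed |C| lies above the Hamming bound, so no 7-ary code of length 7 with d ≥ 7 can have 137 codewords.
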